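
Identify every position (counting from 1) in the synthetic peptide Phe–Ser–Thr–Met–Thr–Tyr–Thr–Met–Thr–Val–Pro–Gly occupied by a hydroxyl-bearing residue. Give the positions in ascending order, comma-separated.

The –OH-bearing residues are Ser, Thr (aliphatic alcohols), and Tyr (phenol).
Matching residues: Ser2, Thr3, Thr5, Tyr6, Thr7, Thr9.

2, 3, 5, 6, 7, 9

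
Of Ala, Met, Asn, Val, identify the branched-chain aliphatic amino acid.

Val

Valine (V), leucine (L), and isoleucine (I) are the branched-chain amino acids.
Of the listed options, only Val belongs to this group.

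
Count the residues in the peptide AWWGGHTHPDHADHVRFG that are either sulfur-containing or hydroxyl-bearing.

Sulfur-containing: C, M. Hydroxyl-bearing: S, T, Y.
Sulfur-containing residues here: none (0).
Hydroxyl-bearing residues here: T7 (1).
The two groups share no amino acid, so total = 0 + 1 = 1.

1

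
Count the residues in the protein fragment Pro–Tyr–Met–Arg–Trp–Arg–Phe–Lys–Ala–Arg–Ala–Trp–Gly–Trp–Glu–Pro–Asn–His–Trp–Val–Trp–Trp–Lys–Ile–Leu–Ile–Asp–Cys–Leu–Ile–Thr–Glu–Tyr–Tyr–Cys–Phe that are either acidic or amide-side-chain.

4

Acidic: D, E. Amide-side-chain: N, Q.
Acidic residues here: Glu15, Asp27, Glu32 (3).
Amide-side-chain residues here: Asn17 (1).
The two groups share no amino acid, so total = 3 + 1 = 4.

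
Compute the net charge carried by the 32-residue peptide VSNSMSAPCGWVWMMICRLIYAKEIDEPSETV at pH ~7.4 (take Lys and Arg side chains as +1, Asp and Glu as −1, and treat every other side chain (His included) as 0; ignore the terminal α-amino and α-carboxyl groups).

Positive (K, R): R18, K23 → +2.
Negative (D, E): E24, D26, E27, E30 → −4.
Net charge = (+2) + (−4) = −2.

-2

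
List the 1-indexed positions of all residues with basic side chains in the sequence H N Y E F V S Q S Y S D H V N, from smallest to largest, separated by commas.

Lysine (K), arginine (R), and histidine (H) have basic, nitrogen-containing side chains.
Matching residues: H1, H13.

1, 13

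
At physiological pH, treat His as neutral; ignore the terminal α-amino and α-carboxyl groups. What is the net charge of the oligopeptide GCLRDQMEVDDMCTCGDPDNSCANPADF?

-6

At pH ~7.4 the Lys and Arg side chains are protonated (+1), the Asp and Glu side chains are deprotonated (−1), and with His taken as neutral all other side chains carry no charge.
Positive (K, R): R4 → +1.
Negative (D, E): D5, E8, D10, D11, D17, D19, D27 → −7.
Net charge = (+1) + (−7) = −6.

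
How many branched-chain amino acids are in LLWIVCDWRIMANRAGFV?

Valine (V), leucine (L), and isoleucine (I) are the branched-chain amino acids.
Matching residues: L1, L2, I4, V5, I10, V18.

6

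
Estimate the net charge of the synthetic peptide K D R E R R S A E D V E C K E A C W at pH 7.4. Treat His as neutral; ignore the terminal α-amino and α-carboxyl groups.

Near pH 7.4, K and R contribute +1 each, D and E contribute −1 each, and every other side chain (His included, as stated) is uncharged.
Positive (K, R): K1, R3, R5, R6, K14 → +5.
Negative (D, E): D2, E4, E9, D10, E12, E15 → −6.
Net charge = (+5) + (−6) = −1.

-1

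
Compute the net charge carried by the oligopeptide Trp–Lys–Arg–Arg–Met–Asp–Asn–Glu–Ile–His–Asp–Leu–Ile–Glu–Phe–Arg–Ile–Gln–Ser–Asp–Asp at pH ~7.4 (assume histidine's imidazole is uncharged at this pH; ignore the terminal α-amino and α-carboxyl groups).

The side chains ionized at physiological pH are Lys/Arg (+1) and Asp/Glu (−1); with His treated as neutral, nothing else contributes.
Positive (K, R): Lys2, Arg3, Arg4, Arg16 → +4.
Negative (D, E): Asp6, Glu8, Asp11, Glu14, Asp20, Asp21 → −6.
Net charge = (+4) + (−6) = −2.

-2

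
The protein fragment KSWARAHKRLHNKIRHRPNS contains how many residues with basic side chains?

K, R, and H are the three residues with basic side chains (ε-amine, guanidinium, and imidazole respectively).
Matching residues: K1, R5, H7, K8, R9, H11, K13, R15, H16, R17.

10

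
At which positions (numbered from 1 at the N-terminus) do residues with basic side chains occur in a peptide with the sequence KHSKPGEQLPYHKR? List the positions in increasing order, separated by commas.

1, 2, 4, 12, 13, 14

Lysine (K), arginine (R), and histidine (H) have basic, nitrogen-containing side chains.
Matching residues: K1, H2, K4, H12, K13, R14.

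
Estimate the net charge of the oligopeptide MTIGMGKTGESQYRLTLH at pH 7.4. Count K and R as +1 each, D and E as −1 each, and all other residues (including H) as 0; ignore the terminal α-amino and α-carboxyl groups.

Positive (K, R): K7, R14 → +2.
Negative (D, E): E10 → −1.
Net charge = (+2) + (−1) = +1.

+1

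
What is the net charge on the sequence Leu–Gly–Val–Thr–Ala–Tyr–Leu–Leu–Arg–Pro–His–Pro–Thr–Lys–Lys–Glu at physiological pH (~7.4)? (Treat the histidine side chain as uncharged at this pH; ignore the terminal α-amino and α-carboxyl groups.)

+2

The side chains ionized at physiological pH are Lys/Arg (+1) and Asp/Glu (−1); with His treated as neutral, nothing else contributes.
Positive (K, R): Arg9, Lys14, Lys15 → +3.
Negative (D, E): Glu16 → −1.
Net charge = (+3) + (−1) = +2.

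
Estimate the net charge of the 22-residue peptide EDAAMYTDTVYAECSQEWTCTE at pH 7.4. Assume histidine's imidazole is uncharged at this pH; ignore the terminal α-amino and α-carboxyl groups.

-6

At pH ~7.4 the Lys and Arg side chains are protonated (+1), the Asp and Glu side chains are deprotonated (−1), and with His taken as neutral all other side chains carry no charge.
Positive (K, R): none → +0.
Negative (D, E): E1, D2, D8, E13, E17, E22 → −6.
Net charge = (+0) + (−6) = −6.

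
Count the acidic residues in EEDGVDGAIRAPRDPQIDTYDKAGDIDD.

Aspartate (D) and glutamate (E) have carboxylic-acid side chains and are the acidic amino acids.
Matching residues: E1, E2, D3, D6, D14, D18, D21, D25, D27, D28.

10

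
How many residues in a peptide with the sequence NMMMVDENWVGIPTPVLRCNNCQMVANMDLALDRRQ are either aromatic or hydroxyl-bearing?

Aromatic: F, W, Y. Hydroxyl-bearing: S, T, Y.
Aromatic residues here: W9 (1).
Hydroxyl-bearing residues here: T14 (1).
(Y belongs to both groups, but none appear in this sequence.) Total = 1 + 1 = 2.

2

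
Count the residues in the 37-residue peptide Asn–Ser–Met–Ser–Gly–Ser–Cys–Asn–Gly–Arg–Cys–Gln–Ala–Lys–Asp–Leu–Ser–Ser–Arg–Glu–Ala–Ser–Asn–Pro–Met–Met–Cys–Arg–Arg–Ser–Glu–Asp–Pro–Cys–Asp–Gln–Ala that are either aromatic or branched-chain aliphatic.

Aromatic: F, W, Y. Branched-chain aliphatic: I, L, V.
Aromatic residues here: none (0).
Branched-chain aliphatic residues here: Leu16 (1).
The two groups share no amino acid, so total = 0 + 1 = 1.

1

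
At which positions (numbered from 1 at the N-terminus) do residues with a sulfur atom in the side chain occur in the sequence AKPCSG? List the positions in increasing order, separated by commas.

4

The sulfur-bearing residues are cysteine (–SH) and methionine (–S–CH₃).
Matching residues: C4.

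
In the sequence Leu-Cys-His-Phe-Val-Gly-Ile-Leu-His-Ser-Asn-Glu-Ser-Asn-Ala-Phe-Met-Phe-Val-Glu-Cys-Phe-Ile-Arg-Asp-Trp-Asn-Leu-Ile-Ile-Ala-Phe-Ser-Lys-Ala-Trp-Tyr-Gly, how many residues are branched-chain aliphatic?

The BCAAs are Val, Leu, and Ile — aliphatic side chains with a branch point.
Matching residues: Leu1, Val5, Ile7, Leu8, Val19, Ile23, Leu28, Ile29, Ile30.

9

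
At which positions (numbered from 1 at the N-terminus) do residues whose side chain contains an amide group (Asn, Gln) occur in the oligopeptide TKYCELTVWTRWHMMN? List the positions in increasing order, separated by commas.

16

Matching residues: N16.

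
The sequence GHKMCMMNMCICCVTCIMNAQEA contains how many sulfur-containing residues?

The sulfur-bearing residues are cysteine (–SH) and methionine (–S–CH₃).
Matching residues: M4, C5, M6, M7, M9, C10, C12, C13, C16, M18.

10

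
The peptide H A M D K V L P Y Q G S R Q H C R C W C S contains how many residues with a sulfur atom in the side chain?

4

The sulfur-bearing residues are cysteine (–SH) and methionine (–S–CH₃).
Matching residues: M3, C16, C18, C20.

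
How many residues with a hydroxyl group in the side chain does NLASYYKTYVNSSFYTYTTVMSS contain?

14

S, T, and Y are the three residues with a side-chain hydroxyl.
Matching residues: S4, Y5, Y6, T8, Y9, S12, S13, Y15, T16, Y17, T18, T19, S22, S23.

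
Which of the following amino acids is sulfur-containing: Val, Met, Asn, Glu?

Only Cys (C) and Met (M) have a sulfur atom in the side chain.
Of the listed options, only Met belongs to this group.

Met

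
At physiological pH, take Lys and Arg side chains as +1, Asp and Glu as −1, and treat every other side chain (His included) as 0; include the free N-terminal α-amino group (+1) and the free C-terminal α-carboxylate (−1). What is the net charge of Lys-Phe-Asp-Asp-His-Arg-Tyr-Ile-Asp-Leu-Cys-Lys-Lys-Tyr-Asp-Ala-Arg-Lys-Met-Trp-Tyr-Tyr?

Positive (K, R): Lys1, Arg6, Lys12, Lys13, Arg17, Lys18 → +6.
Negative (D, E): Asp3, Asp4, Asp9, Asp15 → −4.
The N-terminus (+1) and C-terminus (−1) cancel.
Net charge = (+6) + (−4) = +2.

+2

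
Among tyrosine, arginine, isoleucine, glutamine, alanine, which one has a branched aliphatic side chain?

V, L, and I make up the branched-chain aliphatic group.
Of the listed options, only isoleucine belongs to this group.

isoleucine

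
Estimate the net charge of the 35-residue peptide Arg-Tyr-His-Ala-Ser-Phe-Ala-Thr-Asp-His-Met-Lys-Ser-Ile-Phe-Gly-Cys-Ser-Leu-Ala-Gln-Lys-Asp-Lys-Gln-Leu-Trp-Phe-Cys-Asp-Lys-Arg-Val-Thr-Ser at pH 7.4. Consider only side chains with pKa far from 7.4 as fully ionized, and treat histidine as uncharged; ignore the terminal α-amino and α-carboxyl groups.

At pH ~7.4 the Lys and Arg side chains are protonated (+1), the Asp and Glu side chains are deprotonated (−1), and with His taken as neutral all other side chains carry no charge.
Positive (K, R): Arg1, Lys12, Lys22, Lys24, Lys31, Arg32 → +6.
Negative (D, E): Asp9, Asp23, Asp30 → −3.
Net charge = (+6) + (−3) = +3.

+3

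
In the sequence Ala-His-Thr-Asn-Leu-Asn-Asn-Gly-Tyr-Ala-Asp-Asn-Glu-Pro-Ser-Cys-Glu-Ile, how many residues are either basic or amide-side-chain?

5

Basic: H, K, R. Amide-side-chain: N, Q.
Basic residues here: His2 (1).
Amide-side-chain residues here: Asn4, Asn6, Asn7, Asn12 (4).
The two groups share no amino acid, so total = 1 + 4 = 5.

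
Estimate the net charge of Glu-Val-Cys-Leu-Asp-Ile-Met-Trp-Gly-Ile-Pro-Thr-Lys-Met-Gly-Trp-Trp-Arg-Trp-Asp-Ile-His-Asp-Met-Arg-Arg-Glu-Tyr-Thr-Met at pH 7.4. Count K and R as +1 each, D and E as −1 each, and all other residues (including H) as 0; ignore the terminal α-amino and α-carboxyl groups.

-1

Positive (K, R): Lys13, Arg18, Arg25, Arg26 → +4.
Negative (D, E): Glu1, Asp5, Asp20, Asp23, Glu27 → −5.
Net charge = (+4) + (−5) = −1.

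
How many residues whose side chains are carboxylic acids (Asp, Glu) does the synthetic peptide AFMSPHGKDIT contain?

Matching residues: D9.

1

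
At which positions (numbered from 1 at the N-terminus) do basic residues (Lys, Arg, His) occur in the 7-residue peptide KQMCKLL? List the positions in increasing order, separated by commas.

Matching residues: K1, K5.

1, 5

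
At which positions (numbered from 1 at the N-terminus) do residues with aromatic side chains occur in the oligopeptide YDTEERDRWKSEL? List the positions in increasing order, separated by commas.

The aromatic amino acids are Phe (F, benzyl), Trp (W, indole), and Tyr (Y, phenol).
Matching residues: Y1, W9.

1, 9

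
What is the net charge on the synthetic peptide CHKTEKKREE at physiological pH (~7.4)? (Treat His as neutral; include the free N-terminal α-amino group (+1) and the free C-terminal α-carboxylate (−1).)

Near pH 7.4, K and R contribute +1 each, D and E contribute −1 each, and every other side chain (His included, as stated) is uncharged.
Positive (K, R): K3, K6, K7, R8 → +4.
Negative (D, E): E5, E9, E10 → −3.
The N-terminus (+1) and C-terminus (−1) cancel.
Net charge = (+4) + (−3) = +1.

+1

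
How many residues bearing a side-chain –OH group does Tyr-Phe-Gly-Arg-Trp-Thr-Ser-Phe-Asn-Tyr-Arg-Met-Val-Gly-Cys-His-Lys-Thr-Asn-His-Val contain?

5

Serine (S), threonine (T), and tyrosine (Y) each carry a hydroxyl group on the side chain.
Matching residues: Tyr1, Thr6, Ser7, Tyr10, Thr18.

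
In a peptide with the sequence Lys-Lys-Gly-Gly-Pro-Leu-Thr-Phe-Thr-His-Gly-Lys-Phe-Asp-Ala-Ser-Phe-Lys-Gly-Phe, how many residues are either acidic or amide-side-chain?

1

Acidic: D, E. Amide-side-chain: N, Q.
Acidic residues here: Asp14 (1).
Amide-side-chain residues here: none (0).
The two groups share no amino acid, so total = 1 + 0 = 1.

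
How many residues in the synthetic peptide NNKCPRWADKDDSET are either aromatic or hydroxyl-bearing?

3

Aromatic: F, W, Y. Hydroxyl-bearing: S, T, Y.
Aromatic residues here: W7 (1).
Hydroxyl-bearing residues here: S13, T15 (2).
(Y belongs to both groups, but none appear in this sequence.) Total = 1 + 2 = 3.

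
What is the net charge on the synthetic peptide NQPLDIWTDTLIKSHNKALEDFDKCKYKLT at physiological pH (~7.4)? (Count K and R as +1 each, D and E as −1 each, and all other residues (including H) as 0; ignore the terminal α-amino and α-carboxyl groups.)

0

Positive (K, R): K13, K17, K24, K26, K28 → +5.
Negative (D, E): D5, D9, E20, D21, D23 → −5.
Net charge = (+5) + (−5) = 0.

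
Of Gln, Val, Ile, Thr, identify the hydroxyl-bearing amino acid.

Thr

S, T, and Y are the three residues with a side-chain hydroxyl.
Of the listed options, only Thr belongs to this group.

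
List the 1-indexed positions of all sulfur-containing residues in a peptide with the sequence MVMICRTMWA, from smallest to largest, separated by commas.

Cysteine (C, thiol) and methionine (M, thioether) are the two sulfur-containing amino acids.
Matching residues: M1, M3, C5, M8.

1, 3, 5, 8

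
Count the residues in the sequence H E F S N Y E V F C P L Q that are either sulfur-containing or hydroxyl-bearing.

3

Sulfur-containing: C, M. Hydroxyl-bearing: S, T, Y.
Sulfur-containing residues here: C10 (1).
Hydroxyl-bearing residues here: S4, Y6 (2).
The two groups share no amino acid, so total = 1 + 2 = 3.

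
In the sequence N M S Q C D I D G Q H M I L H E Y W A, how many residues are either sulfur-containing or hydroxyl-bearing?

5

Sulfur-containing: C, M. Hydroxyl-bearing: S, T, Y.
Sulfur-containing residues here: M2, C5, M12 (3).
Hydroxyl-bearing residues here: S3, Y17 (2).
The two groups share no amino acid, so total = 3 + 2 = 5.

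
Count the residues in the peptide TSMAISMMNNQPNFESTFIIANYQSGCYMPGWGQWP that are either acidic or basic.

1

Acidic: D, E. Basic: H, K, R.
Acidic residues here: E15 (1).
Basic residues here: none (0).
The two groups share no amino acid, so total = 1 + 0 = 1.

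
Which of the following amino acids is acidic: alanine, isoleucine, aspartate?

aspartate

Only D (aspartate) and E (glutamate) carry a side-chain carboxylic acid.
Of the listed options, only aspartate belongs to this group.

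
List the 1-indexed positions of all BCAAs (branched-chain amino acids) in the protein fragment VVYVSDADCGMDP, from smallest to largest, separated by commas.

The BCAAs are Val, Leu, and Ile — aliphatic side chains with a branch point.
Matching residues: V1, V2, V4.

1, 2, 4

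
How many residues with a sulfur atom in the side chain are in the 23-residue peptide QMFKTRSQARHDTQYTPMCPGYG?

3

Cysteine (C, thiol) and methionine (M, thioether) are the two sulfur-containing amino acids.
Matching residues: M2, M18, C19.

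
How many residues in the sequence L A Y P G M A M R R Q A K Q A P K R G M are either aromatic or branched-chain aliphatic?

Aromatic: F, W, Y. Branched-chain aliphatic: I, L, V.
Aromatic residues here: Y3 (1).
Branched-chain aliphatic residues here: L1 (1).
The two groups share no amino acid, so total = 1 + 1 = 2.

2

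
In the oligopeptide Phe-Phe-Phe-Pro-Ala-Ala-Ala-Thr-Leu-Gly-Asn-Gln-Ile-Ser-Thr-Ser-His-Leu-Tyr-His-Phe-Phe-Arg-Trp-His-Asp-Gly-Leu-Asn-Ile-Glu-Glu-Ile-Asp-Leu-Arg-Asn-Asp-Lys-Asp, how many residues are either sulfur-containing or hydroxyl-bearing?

Sulfur-containing: C, M. Hydroxyl-bearing: S, T, Y.
Sulfur-containing residues here: none (0).
Hydroxyl-bearing residues here: Thr8, Ser14, Thr15, Ser16, Tyr19 (5).
The two groups share no amino acid, so total = 0 + 5 = 5.

5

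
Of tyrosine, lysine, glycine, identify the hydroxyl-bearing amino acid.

tyrosine

S, T, and Y are the three residues with a side-chain hydroxyl.
Of the listed options, only tyrosine belongs to this group.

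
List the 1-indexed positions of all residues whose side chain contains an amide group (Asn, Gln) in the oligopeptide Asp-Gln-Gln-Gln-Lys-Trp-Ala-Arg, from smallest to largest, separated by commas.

Matching residues: Gln2, Gln3, Gln4.

2, 3, 4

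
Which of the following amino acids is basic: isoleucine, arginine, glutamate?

Lysine (K), arginine (R), and histidine (H) have basic, nitrogen-containing side chains.
Of the listed options, only arginine belongs to this group.

arginine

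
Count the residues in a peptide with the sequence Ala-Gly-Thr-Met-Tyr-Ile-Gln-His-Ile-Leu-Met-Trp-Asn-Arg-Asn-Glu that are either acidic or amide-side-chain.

Acidic: D, E. Amide-side-chain: N, Q.
Acidic residues here: Glu16 (1).
Amide-side-chain residues here: Gln7, Asn13, Asn15 (3).
The two groups share no amino acid, so total = 1 + 3 = 4.

4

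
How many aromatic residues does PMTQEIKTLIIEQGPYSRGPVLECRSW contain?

2

Phenylalanine (F), tryptophan (W), and tyrosine (Y) have aromatic ring side chains.
Matching residues: Y16, W27.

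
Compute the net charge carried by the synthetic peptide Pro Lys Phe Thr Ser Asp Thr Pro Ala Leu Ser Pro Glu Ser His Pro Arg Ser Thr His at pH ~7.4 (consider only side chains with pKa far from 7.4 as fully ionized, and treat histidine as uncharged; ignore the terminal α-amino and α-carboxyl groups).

0

At pH ~7.4 the Lys and Arg side chains are protonated (+1), the Asp and Glu side chains are deprotonated (−1), and with His taken as neutral all other side chains carry no charge.
Positive (K, R): Lys2, Arg17 → +2.
Negative (D, E): Asp6, Glu13 → −2.
Net charge = (+2) + (−2) = 0.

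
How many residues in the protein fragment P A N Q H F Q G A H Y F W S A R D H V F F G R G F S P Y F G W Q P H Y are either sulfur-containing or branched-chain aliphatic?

Sulfur-containing: C, M. Branched-chain aliphatic: I, L, V.
Sulfur-containing residues here: none (0).
Branched-chain aliphatic residues here: V19 (1).
The two groups share no amino acid, so total = 0 + 1 = 1.

1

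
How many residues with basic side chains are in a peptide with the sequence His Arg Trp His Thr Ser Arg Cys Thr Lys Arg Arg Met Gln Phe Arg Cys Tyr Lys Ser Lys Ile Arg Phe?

Lysine (K), arginine (R), and histidine (H) have basic, nitrogen-containing side chains.
Matching residues: His1, Arg2, His4, Arg7, Lys10, Arg11, Arg12, Arg16, Lys19, Lys21, Arg23.

11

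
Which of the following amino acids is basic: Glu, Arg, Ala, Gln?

The basic amino acids are Lys (K), Arg (R), and His (H).
Of the listed options, only Arg belongs to this group.

Arg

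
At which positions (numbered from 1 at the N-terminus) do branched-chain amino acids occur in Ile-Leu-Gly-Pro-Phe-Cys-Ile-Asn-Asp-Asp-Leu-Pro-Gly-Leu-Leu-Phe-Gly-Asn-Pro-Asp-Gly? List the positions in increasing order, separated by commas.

V, L, and I make up the branched-chain aliphatic group.
Matching residues: Ile1, Leu2, Ile7, Leu11, Leu14, Leu15.

1, 2, 7, 11, 14, 15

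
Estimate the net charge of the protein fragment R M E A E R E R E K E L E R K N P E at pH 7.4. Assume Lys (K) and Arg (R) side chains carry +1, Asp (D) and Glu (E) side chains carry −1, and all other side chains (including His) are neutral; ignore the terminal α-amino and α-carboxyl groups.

-1

Positive (K, R): R1, R6, R8, K10, R14, K15 → +6.
Negative (D, E): E3, E5, E7, E9, E11, E13, E18 → −7.
Net charge = (+6) + (−7) = −1.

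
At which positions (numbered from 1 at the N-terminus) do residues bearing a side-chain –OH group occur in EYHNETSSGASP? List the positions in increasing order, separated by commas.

S, T, and Y are the three residues with a side-chain hydroxyl.
Matching residues: Y2, T6, S7, S8, S11.

2, 6, 7, 8, 11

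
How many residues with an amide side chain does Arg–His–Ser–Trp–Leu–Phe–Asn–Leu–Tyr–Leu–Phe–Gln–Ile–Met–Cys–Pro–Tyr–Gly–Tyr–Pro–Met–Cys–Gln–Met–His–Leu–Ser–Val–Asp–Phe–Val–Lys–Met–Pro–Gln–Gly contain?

Only N (asparagine) and Q (glutamine) carry a side-chain carboxamide.
Matching residues: Asn7, Gln12, Gln23, Gln35.

4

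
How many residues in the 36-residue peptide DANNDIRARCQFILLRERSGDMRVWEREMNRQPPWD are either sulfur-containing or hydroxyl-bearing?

4

Sulfur-containing: C, M. Hydroxyl-bearing: S, T, Y.
Sulfur-containing residues here: C10, M22, M29 (3).
Hydroxyl-bearing residues here: S19 (1).
The two groups share no amino acid, so total = 3 + 1 = 4.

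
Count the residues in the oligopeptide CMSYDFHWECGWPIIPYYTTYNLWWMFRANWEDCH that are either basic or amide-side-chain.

Basic: H, K, R. Amide-side-chain: N, Q.
Basic residues here: H7, R28, H35 (3).
Amide-side-chain residues here: N22, N30 (2).
The two groups share no amino acid, so total = 3 + 2 = 5.

5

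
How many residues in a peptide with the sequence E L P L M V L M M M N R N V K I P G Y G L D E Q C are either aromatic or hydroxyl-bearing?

1

Aromatic: F, W, Y. Hydroxyl-bearing: S, T, Y.
Aromatic residues here: Y19 (1).
Hydroxyl-bearing residues here: Y19 (1).
Y is in both groups, so the 1 Y residue must not be double-counted.
Total = 1 + 1 − 1 = 1.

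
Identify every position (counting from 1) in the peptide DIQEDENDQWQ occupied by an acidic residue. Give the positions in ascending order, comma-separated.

Aspartate (D) and glutamate (E) have carboxylic-acid side chains and are the acidic amino acids.
Matching residues: D1, E4, D5, E6, D8.

1, 4, 5, 6, 8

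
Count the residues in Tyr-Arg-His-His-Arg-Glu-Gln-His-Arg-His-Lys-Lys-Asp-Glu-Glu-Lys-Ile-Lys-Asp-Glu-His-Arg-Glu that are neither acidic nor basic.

3

Acidic: D, E. Basic: K, R, H. All other residues are neither.
Matching residues: Tyr1, Gln7, Ile17.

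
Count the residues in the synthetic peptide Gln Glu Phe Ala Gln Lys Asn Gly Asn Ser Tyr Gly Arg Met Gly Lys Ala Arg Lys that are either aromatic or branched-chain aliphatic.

2

Aromatic: F, W, Y. Branched-chain aliphatic: I, L, V.
Aromatic residues here: Phe3, Tyr11 (2).
Branched-chain aliphatic residues here: none (0).
The two groups share no amino acid, so total = 2 + 0 = 2.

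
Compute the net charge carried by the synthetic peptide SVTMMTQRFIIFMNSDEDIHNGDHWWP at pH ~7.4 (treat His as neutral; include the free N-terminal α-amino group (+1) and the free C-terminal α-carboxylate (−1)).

At pH ~7.4 the Lys and Arg side chains are protonated (+1), the Asp and Glu side chains are deprotonated (−1), and with His taken as neutral all other side chains carry no charge.
Positive (K, R): R8 → +1.
Negative (D, E): D16, E17, D18, D23 → −4.
The N-terminus (+1) and C-terminus (−1) cancel.
Net charge = (+1) + (−4) = −3.

-3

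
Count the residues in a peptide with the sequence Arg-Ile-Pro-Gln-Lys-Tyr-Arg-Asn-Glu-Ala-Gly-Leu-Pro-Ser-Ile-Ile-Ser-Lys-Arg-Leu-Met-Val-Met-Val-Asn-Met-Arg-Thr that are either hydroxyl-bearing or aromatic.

4

Hydroxyl-bearing: S, T, Y. Aromatic: F, W, Y.
Hydroxyl-bearing residues here: Tyr6, Ser14, Ser17, Thr28 (4).
Aromatic residues here: Tyr6 (1).
Y is in both groups, so the 1 Y residue must not be double-counted.
Total = 4 + 1 − 1 = 4.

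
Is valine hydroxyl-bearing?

No

Serine (S), threonine (T), and tyrosine (Y) each carry a hydroxyl group on the side chain.
Valine is not in this group.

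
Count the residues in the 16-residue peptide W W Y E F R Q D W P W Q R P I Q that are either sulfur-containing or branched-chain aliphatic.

Sulfur-containing: C, M. Branched-chain aliphatic: I, L, V.
Sulfur-containing residues here: none (0).
Branched-chain aliphatic residues here: I15 (1).
The two groups share no amino acid, so total = 0 + 1 = 1.

1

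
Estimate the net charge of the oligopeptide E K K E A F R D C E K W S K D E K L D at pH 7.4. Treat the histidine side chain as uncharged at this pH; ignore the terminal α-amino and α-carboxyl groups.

Near pH 7.4, K and R contribute +1 each, D and E contribute −1 each, and every other side chain (His included, as stated) is uncharged.
Positive (K, R): K2, K3, R7, K11, K14, K17 → +6.
Negative (D, E): E1, E4, D8, E10, D15, E16, D19 → −7.
Net charge = (+6) + (−7) = −1.

-1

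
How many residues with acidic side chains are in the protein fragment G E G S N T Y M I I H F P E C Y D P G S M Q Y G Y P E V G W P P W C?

4

Only D (aspartate) and E (glutamate) carry a side-chain carboxylic acid.
Matching residues: E2, E14, D17, E27.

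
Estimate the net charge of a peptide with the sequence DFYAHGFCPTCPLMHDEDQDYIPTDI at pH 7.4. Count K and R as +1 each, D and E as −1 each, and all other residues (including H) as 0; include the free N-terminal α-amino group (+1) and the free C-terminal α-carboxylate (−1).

-6

Positive (K, R): none → +0.
Negative (D, E): D1, D16, E17, D18, D20, D25 → −6.
The N-terminus (+1) and C-terminus (−1) cancel.
Net charge = (+0) + (−6) = −6.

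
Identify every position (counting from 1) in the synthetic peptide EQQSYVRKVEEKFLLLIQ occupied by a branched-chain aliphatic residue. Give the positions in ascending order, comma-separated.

6, 9, 14, 15, 16, 17

The BCAAs are Val, Leu, and Ile — aliphatic side chains with a branch point.
Matching residues: V6, V9, L14, L15, L16, I17.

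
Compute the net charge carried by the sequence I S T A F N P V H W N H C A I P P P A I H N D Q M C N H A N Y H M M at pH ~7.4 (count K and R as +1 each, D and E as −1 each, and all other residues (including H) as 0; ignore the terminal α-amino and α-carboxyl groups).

Positive (K, R): none → +0.
Negative (D, E): D23 → −1.
Net charge = (+0) + (−1) = −1.

-1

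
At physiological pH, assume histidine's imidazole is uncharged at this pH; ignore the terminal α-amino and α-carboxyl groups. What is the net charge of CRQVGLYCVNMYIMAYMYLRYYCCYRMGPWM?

The side chains ionized at physiological pH are Lys/Arg (+1) and Asp/Glu (−1); with His treated as neutral, nothing else contributes.
Positive (K, R): R2, R20, R26 → +3.
Negative (D, E): none → −0.
Net charge = (+3) + (−0) = +3.

+3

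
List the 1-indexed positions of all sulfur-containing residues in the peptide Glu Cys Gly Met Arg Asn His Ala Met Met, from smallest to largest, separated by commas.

2, 4, 9, 10

The sulfur-bearing residues are cysteine (–SH) and methionine (–S–CH₃).
Matching residues: Cys2, Met4, Met9, Met10.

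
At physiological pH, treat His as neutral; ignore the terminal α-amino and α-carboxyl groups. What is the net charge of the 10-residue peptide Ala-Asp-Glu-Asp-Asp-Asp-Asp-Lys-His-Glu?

At pH ~7.4 the Lys and Arg side chains are protonated (+1), the Asp and Glu side chains are deprotonated (−1), and with His taken as neutral all other side chains carry no charge.
Positive (K, R): Lys8 → +1.
Negative (D, E): Asp2, Glu3, Asp4, Asp5, Asp6, Asp7, Glu10 → −7.
Net charge = (+1) + (−7) = −6.

-6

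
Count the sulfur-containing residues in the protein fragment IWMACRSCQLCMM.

6

Cysteine (C, thiol) and methionine (M, thioether) are the two sulfur-containing amino acids.
Matching residues: M3, C5, C8, C11, M12, M13.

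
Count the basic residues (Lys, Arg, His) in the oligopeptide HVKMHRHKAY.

Matching residues: H1, K3, H5, R6, H7, K8.

6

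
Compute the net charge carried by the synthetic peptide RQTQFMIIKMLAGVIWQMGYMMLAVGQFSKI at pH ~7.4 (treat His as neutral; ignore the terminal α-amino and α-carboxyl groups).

+3

Near pH 7.4, K and R contribute +1 each, D and E contribute −1 each, and every other side chain (His included, as stated) is uncharged.
Positive (K, R): R1, K9, K30 → +3.
Negative (D, E): none → −0.
Net charge = (+3) + (−0) = +3.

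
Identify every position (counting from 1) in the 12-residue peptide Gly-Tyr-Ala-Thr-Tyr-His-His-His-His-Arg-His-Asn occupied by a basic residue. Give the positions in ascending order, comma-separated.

6, 7, 8, 9, 10, 11

The basic amino acids are Lys (K), Arg (R), and His (H).
Matching residues: His6, His7, His8, His9, Arg10, His11.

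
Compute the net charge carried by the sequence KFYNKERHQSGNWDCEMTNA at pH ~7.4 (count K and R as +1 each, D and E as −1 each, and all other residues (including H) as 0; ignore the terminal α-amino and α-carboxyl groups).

0

Positive (K, R): K1, K5, R7 → +3.
Negative (D, E): E6, D14, E16 → −3.
Net charge = (+3) + (−3) = 0.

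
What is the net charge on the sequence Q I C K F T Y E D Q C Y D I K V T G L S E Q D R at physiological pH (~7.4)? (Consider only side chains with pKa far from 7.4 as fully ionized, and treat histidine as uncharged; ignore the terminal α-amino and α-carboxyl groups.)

-2

The side chains ionized at physiological pH are Lys/Arg (+1) and Asp/Glu (−1); with His treated as neutral, nothing else contributes.
Positive (K, R): K4, K15, R24 → +3.
Negative (D, E): E8, D9, D13, E21, D23 → −5.
Net charge = (+3) + (−5) = −2.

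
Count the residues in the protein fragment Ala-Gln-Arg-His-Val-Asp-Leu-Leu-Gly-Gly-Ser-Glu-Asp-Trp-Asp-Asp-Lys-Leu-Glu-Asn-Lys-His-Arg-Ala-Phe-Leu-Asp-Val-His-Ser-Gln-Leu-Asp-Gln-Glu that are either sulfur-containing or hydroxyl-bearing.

2

Sulfur-containing: C, M. Hydroxyl-bearing: S, T, Y.
Sulfur-containing residues here: none (0).
Hydroxyl-bearing residues here: Ser11, Ser30 (2).
The two groups share no amino acid, so total = 0 + 2 = 2.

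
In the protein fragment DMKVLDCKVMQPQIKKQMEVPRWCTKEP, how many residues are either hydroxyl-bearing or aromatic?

Hydroxyl-bearing: S, T, Y. Aromatic: F, W, Y.
Hydroxyl-bearing residues here: T25 (1).
Aromatic residues here: W23 (1).
(Y belongs to both groups, but none appear in this sequence.) Total = 1 + 1 = 2.

2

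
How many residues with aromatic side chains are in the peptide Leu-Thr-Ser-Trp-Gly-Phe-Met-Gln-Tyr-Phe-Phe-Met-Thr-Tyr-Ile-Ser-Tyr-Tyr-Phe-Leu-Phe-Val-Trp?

11

Phenylalanine (F), tryptophan (W), and tyrosine (Y) have aromatic ring side chains.
Matching residues: Trp4, Phe6, Tyr9, Phe10, Phe11, Tyr14, Tyr17, Tyr18, Phe19, Phe21, Trp23.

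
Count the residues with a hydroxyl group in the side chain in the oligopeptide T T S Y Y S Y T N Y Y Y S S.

13

S, T, and Y are the three residues with a side-chain hydroxyl.
Matching residues: T1, T2, S3, Y4, Y5, S6, Y7, T8, Y10, Y11, Y12, S13, S14.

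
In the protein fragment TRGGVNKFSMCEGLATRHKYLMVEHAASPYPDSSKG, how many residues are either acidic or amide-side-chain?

4

Acidic: D, E. Amide-side-chain: N, Q.
Acidic residues here: E12, E24, D32 (3).
Amide-side-chain residues here: N6 (1).
The two groups share no amino acid, so total = 3 + 1 = 4.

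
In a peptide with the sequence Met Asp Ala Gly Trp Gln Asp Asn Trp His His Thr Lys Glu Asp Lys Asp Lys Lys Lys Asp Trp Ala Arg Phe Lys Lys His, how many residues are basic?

Lysine (K), arginine (R), and histidine (H) have basic, nitrogen-containing side chains.
Matching residues: His10, His11, Lys13, Lys16, Lys18, Lys19, Lys20, Arg24, Lys26, Lys27, His28.

11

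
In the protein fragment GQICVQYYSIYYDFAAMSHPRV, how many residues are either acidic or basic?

3

Acidic: D, E. Basic: H, K, R.
Acidic residues here: D13 (1).
Basic residues here: H19, R21 (2).
The two groups share no amino acid, so total = 1 + 2 = 3.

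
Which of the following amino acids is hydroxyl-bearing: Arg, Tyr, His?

Tyr

S, T, and Y are the three residues with a side-chain hydroxyl.
Of the listed options, only Tyr belongs to this group.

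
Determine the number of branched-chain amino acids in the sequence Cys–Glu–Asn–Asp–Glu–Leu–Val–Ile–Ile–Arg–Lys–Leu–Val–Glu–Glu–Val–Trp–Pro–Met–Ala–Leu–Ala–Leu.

V, L, and I make up the branched-chain aliphatic group.
Matching residues: Leu6, Val7, Ile8, Ile9, Leu12, Val13, Val16, Leu21, Leu23.

9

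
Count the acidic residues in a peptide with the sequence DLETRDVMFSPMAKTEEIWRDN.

The acidic residues are Asp (D) and Glu (E), whose side chains end in a carboxylate group.
Matching residues: D1, E3, D6, E16, E17, D21.

6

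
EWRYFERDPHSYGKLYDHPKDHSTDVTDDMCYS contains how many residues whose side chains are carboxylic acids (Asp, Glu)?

8

Matching residues: E1, E6, D8, D17, D21, D25, D28, D29.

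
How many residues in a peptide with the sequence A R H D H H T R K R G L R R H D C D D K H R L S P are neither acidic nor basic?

Acidic: D, E. Basic: K, R, H. All other residues are neither.
Matching residues: A1, T7, G11, L12, C17, L23, S24, P25.

8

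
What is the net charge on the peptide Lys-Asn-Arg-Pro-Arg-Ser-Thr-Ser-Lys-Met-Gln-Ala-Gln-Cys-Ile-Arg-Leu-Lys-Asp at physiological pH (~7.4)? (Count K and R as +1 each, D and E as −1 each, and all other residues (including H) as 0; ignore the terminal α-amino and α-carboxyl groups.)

+5

Positive (K, R): Lys1, Arg3, Arg5, Lys9, Arg16, Lys18 → +6.
Negative (D, E): Asp19 → −1.
Net charge = (+6) + (−1) = +5.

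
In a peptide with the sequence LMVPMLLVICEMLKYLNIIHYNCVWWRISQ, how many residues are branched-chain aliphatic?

12

Valine (V), leucine (L), and isoleucine (I) are the branched-chain amino acids.
Matching residues: L1, V3, L6, L7, V8, I9, L13, L16, I18, I19, V24, I28.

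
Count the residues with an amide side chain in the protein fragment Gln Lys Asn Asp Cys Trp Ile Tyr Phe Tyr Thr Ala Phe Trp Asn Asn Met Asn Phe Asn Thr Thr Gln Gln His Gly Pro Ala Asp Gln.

Asparagine (N) and glutamine (Q) have uncharged amide side chains.
Matching residues: Gln1, Asn3, Asn15, Asn16, Asn18, Asn20, Gln23, Gln24, Gln30.

9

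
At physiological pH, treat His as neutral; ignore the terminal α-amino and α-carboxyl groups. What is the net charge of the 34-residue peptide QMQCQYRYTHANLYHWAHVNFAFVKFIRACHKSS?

+4

The side chains ionized at physiological pH are Lys/Arg (+1) and Asp/Glu (−1); with His treated as neutral, nothing else contributes.
Positive (K, R): R7, K25, R28, K32 → +4.
Negative (D, E): none → −0.
Net charge = (+4) + (−0) = +4.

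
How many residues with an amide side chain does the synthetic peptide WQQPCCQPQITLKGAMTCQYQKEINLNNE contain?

Only N (asparagine) and Q (glutamine) carry a side-chain carboxamide.
Matching residues: Q2, Q3, Q7, Q9, Q19, Q21, N25, N27, N28.

9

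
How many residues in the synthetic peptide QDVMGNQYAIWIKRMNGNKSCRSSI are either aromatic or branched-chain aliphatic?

6

Aromatic: F, W, Y. Branched-chain aliphatic: I, L, V.
Aromatic residues here: Y8, W11 (2).
Branched-chain aliphatic residues here: V3, I10, I12, I25 (4).
The two groups share no amino acid, so total = 2 + 4 = 6.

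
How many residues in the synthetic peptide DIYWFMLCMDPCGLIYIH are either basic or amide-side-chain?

1

Basic: H, K, R. Amide-side-chain: N, Q.
Basic residues here: H18 (1).
Amide-side-chain residues here: none (0).
The two groups share no amino acid, so total = 1 + 0 = 1.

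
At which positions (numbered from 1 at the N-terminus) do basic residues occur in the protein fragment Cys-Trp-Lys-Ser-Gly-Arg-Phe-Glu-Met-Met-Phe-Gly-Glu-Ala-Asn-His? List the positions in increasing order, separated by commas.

K, R, and H are the three residues with basic side chains (ε-amine, guanidinium, and imidazole respectively).
Matching residues: Lys3, Arg6, His16.

3, 6, 16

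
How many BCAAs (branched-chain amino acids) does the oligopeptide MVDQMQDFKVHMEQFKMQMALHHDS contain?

3

V, L, and I make up the branched-chain aliphatic group.
Matching residues: V2, V10, L21.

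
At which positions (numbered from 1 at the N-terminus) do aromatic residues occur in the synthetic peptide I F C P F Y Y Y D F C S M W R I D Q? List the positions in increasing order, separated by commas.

F, W, and Y each carry an aromatic ring on the side chain.
Matching residues: F2, F5, Y6, Y7, Y8, F10, W14.

2, 5, 6, 7, 8, 10, 14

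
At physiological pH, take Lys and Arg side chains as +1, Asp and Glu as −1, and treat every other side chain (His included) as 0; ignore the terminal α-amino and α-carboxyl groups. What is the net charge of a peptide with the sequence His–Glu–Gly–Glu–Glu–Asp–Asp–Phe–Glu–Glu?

Positive (K, R): none → +0.
Negative (D, E): Glu2, Glu4, Glu5, Asp6, Asp7, Glu9, Glu10 → −7.
Net charge = (+0) + (−7) = −7.

-7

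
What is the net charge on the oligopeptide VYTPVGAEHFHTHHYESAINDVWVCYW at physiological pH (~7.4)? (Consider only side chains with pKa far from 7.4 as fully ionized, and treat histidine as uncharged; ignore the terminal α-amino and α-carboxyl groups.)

-3

The side chains ionized at physiological pH are Lys/Arg (+1) and Asp/Glu (−1); with His treated as neutral, nothing else contributes.
Positive (K, R): none → +0.
Negative (D, E): E8, E16, D21 → −3.
Net charge = (+0) + (−3) = −3.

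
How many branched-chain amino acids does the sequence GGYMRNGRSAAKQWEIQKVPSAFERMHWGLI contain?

V, L, and I make up the branched-chain aliphatic group.
Matching residues: I16, V19, L30, I31.

4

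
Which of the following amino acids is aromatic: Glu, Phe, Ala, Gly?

Phenylalanine (F), tryptophan (W), and tyrosine (Y) have aromatic ring side chains.
Of the listed options, only Phe belongs to this group.

Phe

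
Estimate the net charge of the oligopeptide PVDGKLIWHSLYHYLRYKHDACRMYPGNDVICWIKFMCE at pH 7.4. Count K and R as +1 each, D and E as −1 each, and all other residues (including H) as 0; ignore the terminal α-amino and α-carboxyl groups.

+1

Positive (K, R): K5, R16, K18, R23, K35 → +5.
Negative (D, E): D3, D20, D29, E39 → −4.
Net charge = (+5) + (−4) = +1.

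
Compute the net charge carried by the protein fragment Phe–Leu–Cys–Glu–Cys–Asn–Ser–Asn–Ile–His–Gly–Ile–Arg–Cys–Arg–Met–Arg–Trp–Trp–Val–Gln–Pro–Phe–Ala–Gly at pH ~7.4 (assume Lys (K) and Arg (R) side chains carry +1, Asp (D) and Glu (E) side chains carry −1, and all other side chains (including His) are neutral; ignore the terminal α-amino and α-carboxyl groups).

Positive (K, R): Arg13, Arg15, Arg17 → +3.
Negative (D, E): Glu4 → −1.
Net charge = (+3) + (−1) = +2.

+2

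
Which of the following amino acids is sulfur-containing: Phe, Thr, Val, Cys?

Cys

The sulfur-bearing residues are cysteine (–SH) and methionine (–S–CH₃).
Of the listed options, only Cys belongs to this group.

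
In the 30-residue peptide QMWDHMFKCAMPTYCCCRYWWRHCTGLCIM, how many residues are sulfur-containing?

Only Cys (C) and Met (M) have a sulfur atom in the side chain.
Matching residues: M2, M6, C9, M11, C15, C16, C17, C24, C28, M30.

10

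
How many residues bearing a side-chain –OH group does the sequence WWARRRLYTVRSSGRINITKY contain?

Serine (S), threonine (T), and tyrosine (Y) each carry a hydroxyl group on the side chain.
Matching residues: Y8, T9, S12, S13, T19, Y21.

6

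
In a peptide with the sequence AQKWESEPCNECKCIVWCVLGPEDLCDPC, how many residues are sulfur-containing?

Cysteine (C, thiol) and methionine (M, thioether) are the two sulfur-containing amino acids.
Matching residues: C9, C12, C14, C18, C26, C29.

6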